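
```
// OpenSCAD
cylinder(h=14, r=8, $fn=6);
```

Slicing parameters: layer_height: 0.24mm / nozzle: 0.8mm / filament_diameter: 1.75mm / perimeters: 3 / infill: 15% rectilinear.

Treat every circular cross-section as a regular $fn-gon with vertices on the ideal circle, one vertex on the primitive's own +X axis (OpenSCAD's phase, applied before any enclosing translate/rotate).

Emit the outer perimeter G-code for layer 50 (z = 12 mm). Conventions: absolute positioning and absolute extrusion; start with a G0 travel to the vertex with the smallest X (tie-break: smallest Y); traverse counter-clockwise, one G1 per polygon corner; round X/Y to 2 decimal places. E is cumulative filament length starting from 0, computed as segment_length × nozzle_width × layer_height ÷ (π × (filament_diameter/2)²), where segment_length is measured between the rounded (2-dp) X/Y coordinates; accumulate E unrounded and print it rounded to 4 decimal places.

G0 X-8.00 Y0.00 Z12.00
G1 X-4.00 Y-6.93 E0.6387
G1 X4.00 Y-6.93 E1.2773
G1 X8.00 Y0.00 E1.9160
G1 X4.00 Y6.93 E2.5548
G1 X-4.00 Y6.93 E3.1933
G1 X-8.00 Y0.00 E3.8321

At z = 12 mm: the r=8 cylinder gives a regular 6-gon of circumradius 8 (constant along its height). The outline is a single polygon with 6 vertices. Extrusion per mm of travel: 0.8 × 0.24 / (π × 0.875²) = 0.079824. Accumulating E over each segment gives final E = 3.8321.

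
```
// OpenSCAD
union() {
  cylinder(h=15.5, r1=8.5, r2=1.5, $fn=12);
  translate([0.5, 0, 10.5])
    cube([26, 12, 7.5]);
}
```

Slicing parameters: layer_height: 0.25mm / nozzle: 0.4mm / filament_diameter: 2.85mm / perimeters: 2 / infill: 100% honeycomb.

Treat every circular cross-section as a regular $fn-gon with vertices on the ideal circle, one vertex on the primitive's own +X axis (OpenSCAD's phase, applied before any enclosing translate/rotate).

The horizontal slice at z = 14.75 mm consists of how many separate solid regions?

1

At z = 14.75 mm: the cone contributes a regular 12-gon of circumradius 1.839 (interpolated between r1=8.5 and r2=1.5 at t=0.952); the 26×12 cube at (0.5, 0) contributes its full rectangle; Combining (union): the regions partially overlap (shared area 1.65 mm²), so overlapping operands fuse into one piece — 1 connected region. The result has 1 disconnected region.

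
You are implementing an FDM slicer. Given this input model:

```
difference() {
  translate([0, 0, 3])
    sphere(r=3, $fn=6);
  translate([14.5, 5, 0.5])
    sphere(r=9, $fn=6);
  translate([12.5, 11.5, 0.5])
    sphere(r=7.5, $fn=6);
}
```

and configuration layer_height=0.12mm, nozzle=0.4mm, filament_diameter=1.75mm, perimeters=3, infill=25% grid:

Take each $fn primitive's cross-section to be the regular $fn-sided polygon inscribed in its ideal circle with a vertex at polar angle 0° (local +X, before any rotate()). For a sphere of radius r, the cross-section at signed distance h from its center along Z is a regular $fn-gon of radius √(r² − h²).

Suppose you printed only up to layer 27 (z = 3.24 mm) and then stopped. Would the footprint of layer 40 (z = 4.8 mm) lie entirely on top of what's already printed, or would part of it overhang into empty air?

entirely on top

Compare the two slices. At z = 3.24: the r=3 sphere slices to a regular 6-gon of circumradius 2.990 (√(r²−h²) with h=0.24 from center) (area = (6/2)·2.990²·sin(360°/6) = 23.23 mm²); the r=9 sphere at (14.5, 5) slices to a regular 6-gon of circumradius 8.573 (√(r²−h²) with h=2.74 from center) (area = (6/2)·8.573²·sin(360°/6) = 190.94 mm²); the r=7.5 sphere at (12.5, 11.5) slices to a regular 6-gon of circumradius 6.982 (√(r²−h²) with h=2.74 from center) (area = (6/2)·6.982²·sin(360°/6) = 126.64 mm²); Taking the first minus the rest: starting from the r=3 sphere (23.23 mm²), the r=9 sphere at (14.5, 5) misses the remaining region (no effect); the r=7.5 sphere at (12.5, 11.5) misses the remaining region (no effect) — area = 23.23 mm². At z = 4.8: the r=3 sphere contributes a regular 6-gon of circumradius √(3²−1.8²) = 2.400 (area = (6/2)·2.400²·sin(360°/6) = 14.96 mm²); the sphere at (14.5, 5): section is a regular 6-gon, circumradius = √(r²−h²) = √(9²−4.3²) = 7.906 (area = (6/2)·7.906²·sin(360°/6) = 162.41 mm²); the sphere at (12.5, 11.5): section is a regular 6-gon, circumradius = √(r²−h²) = √(7.5²−4.3²) = 6.145 (area = (6/2)·6.145²·sin(360°/6) = 98.10 mm²); Taking the first minus the rest: starting from the r=3 sphere (14.96 mm²), the r=9 sphere at (14.5, 5) misses the remaining region (no effect); the r=7.5 sphere at (12.5, 11.5) misses the remaining region (no effect) — area = 14.96 mm². Checking containment: the cross-section at z = 4.8 is a subset of the cross-section at z = 3.24.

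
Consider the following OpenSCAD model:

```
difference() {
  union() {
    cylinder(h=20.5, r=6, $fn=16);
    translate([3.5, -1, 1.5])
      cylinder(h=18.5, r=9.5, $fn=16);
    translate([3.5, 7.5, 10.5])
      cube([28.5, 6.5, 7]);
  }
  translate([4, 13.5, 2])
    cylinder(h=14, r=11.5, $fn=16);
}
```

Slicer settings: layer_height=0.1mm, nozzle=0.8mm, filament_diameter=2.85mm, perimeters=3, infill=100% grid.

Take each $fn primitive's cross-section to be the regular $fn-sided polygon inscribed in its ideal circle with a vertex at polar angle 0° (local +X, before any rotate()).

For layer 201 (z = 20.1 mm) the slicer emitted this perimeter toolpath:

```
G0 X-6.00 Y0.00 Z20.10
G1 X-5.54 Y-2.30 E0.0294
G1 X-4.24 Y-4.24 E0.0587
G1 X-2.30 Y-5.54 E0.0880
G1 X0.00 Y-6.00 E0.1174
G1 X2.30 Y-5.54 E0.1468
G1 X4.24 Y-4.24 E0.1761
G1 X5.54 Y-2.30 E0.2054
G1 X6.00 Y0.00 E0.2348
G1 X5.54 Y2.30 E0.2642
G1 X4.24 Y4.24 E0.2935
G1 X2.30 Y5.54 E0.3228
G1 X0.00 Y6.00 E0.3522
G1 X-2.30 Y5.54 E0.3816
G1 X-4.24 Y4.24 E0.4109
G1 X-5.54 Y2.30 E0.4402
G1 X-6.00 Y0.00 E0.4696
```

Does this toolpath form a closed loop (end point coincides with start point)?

Start point (G0): (-6.00, 0.00). End point (last G1): the path returns to the start — closed.

yes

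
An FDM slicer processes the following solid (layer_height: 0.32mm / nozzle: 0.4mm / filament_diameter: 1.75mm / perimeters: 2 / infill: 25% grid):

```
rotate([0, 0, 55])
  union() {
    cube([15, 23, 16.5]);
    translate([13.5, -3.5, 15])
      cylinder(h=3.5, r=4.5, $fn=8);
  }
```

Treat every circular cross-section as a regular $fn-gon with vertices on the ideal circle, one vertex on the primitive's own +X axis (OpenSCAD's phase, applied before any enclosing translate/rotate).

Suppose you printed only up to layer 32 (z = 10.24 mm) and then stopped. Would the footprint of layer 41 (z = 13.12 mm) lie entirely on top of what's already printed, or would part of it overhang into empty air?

Compare the two slices. At z = 10.24: the 15×23 cube contributes its full rectangle (area 345.00 mm²); the cylinder at (13.5, -3.5) is absent (z outside [15, 18.5]); Combining (union): only the 15×23 cube is present, so the union is just that shape — area = 345.00 mm²; (rotated 55° about Z; rotation is an isometry so areas/perimeters/island counts are preserved). At z = 13.12: the cube (footprint 15×23) is included at this height (area 345.00 mm²); the cylinder at (13.5, -3.5) is not intersected at this z (z outside [15, 18.5]); Merging all regions: only the 15×23 cube is present, so the union is just that shape — area = 345.00 mm²; (whole slice rotated 55° about Z — lengths, areas and connectivity unchanged). Checking containment: the cross-section at z = 13.12 is a subset of the cross-section at z = 10.24.

entirely on top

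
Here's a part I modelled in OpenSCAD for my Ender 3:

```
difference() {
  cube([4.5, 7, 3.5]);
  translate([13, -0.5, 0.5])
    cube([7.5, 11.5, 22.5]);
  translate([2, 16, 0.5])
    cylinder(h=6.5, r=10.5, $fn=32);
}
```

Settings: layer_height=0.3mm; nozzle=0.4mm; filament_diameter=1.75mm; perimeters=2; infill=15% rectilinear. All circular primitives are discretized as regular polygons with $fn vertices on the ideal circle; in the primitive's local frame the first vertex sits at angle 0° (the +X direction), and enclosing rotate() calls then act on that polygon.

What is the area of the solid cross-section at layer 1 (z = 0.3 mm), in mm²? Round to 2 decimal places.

31.50 mm²

At z = 0.3 mm: the cube is present — its section is the full 4.5×7 rectangle (area 31.50 mm²); the cube at (13, -0.5) is absent (z outside [0.5, 23]); the cylinder at (2, 16) is absent (z outside [0.5, 7]); After the difference (first − rest): none of the subtracted shapes is present at this height, so the 4.5×7 cube is unchanged — area = 31.50 mm². Overall, the cross-section is a single solid region. Net area = 31.50 mm².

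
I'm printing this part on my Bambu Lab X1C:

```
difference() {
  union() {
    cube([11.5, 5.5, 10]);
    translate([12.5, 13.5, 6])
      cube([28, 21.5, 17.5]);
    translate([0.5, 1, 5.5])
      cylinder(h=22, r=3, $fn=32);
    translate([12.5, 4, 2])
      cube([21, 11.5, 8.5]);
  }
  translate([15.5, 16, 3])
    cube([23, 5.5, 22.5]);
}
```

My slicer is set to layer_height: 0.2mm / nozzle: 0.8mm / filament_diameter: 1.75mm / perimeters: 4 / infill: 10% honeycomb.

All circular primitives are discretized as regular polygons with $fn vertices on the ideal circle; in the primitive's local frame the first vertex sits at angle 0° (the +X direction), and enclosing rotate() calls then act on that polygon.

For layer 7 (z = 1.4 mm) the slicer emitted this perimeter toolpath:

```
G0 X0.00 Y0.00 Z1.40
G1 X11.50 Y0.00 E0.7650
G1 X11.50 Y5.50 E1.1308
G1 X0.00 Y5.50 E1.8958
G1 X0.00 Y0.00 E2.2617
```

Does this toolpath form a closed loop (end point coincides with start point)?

yes

Start point (G0): (0.00, 0.00). End point (last G1): the path returns to the start — closed.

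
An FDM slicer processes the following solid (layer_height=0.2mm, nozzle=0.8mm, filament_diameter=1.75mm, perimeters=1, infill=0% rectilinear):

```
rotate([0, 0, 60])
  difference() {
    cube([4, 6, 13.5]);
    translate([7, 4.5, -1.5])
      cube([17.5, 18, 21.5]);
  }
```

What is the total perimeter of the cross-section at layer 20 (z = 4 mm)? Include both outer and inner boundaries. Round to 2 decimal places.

20.00 mm

At z = 4 mm: the cube (footprint 4×6) is included at this height (perimeter 20.00 mm); the 17.5×18 cube at (7, 4.5) contributes its full rectangle (perimeter 71.00 mm); After the difference (first − rest): starting from the 4×6 cube, the 17.5×18 cube at (7, 4.5) misses the remaining region (no effect) — boundary = 20.00 mm; (rotated 60° about Z; rotation is an isometry so areas/perimeters/island counts are preserved). Overall, the cross-section is a single solid region. Total boundary length (outer) = 20.00 mm.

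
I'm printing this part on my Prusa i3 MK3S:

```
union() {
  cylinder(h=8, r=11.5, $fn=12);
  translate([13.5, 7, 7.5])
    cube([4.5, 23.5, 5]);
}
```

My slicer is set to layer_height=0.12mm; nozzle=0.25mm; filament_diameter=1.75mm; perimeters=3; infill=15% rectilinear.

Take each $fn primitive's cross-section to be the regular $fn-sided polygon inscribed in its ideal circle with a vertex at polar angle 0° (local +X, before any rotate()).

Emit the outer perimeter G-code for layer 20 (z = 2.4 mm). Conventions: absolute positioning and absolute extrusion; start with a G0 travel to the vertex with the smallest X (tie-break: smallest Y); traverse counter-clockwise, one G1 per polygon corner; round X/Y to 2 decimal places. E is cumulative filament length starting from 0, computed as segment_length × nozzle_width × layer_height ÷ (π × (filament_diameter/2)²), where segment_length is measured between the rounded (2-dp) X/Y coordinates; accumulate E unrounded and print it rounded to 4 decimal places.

G0 X-11.50 Y0.00 Z2.40
G1 X-9.96 Y-5.75 E0.0742
G1 X-5.75 Y-9.96 E0.1485
G1 X0.00 Y-11.50 E0.2227
G1 X5.75 Y-9.96 E0.2970
G1 X9.96 Y-5.75 E0.3713
G1 X11.50 Y0.00 E0.4455
G1 X9.96 Y5.75 E0.5197
G1 X5.75 Y9.96 E0.5940
G1 X0.00 Y11.50 E0.6682
G1 X-5.75 Y9.96 E0.7425
G1 X-9.96 Y5.75 E0.8168
G1 X-11.50 Y0.00 E0.8910

At z = 2.4 mm: the r=11.5 cylinder gives a regular 12-gon of circumradius 11.5 (constant along its height); the cube at (13.5, 7) is absent (z outside [7.5, 12.5]); Merging all regions: only the r=11.5 cylinder is present, so the union is just that shape — 1 connected region. The outline is a single polygon with 12 vertices. Extrusion per mm of travel: 0.25 × 0.12 / (π × 0.875²) = 0.012473. Accumulating E over each segment gives final E = 0.8910.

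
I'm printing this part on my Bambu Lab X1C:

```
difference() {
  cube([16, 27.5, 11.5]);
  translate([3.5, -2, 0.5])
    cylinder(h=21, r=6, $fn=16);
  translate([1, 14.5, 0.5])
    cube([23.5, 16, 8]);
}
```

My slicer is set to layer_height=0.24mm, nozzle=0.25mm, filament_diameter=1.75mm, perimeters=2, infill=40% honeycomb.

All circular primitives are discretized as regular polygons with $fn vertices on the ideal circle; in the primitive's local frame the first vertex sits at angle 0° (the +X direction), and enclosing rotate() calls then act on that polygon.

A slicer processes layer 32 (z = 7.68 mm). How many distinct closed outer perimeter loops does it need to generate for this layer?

At z = 7.68 mm: the cube is present — its section is the full 16×27.5 rectangle; the r=6 cylinder at (3.5, -2) contributes a regular 16-gon of circumradius 6; the cube at (1, 14.5) (footprint 23.5×16) is included at this height; Taking the first minus the rest: starting from the 16×27.5 cube, the r=6 cylinder at (3.5, -2) partially overlaps it — only the 28.39 mm² overlap (of its 110.21 mm²) is removed, clipping the outline; the 23.5×16 cube at (1, 14.5) partially overlaps it — only the 195.00 mm² overlap (of its 376.00 mm²) is removed, clipping the outline — 1 connected region. The result has 1 disconnected region.

1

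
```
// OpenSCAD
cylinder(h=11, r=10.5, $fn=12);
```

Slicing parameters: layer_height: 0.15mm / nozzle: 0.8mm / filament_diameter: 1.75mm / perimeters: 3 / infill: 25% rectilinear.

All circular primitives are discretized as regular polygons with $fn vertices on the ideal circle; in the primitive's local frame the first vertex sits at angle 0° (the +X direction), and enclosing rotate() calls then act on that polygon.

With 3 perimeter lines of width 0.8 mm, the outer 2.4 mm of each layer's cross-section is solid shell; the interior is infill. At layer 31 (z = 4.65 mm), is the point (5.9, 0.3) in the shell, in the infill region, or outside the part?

At z = 4.65 mm: the r=10.5 cylinder contributes a regular 12-gon of circumradius 10.5. Overall, the cross-section is a single solid region. The nearest boundary edge runs (10.50, 0.00)→(9.09, 5.25); distance from the point to it = 4.37 mm. The point is inside the cross-section and 4.37 mm from the nearest boundary — more than the 2.4 mm shell width (3 × 0.8), so it's in the infill interior.

infill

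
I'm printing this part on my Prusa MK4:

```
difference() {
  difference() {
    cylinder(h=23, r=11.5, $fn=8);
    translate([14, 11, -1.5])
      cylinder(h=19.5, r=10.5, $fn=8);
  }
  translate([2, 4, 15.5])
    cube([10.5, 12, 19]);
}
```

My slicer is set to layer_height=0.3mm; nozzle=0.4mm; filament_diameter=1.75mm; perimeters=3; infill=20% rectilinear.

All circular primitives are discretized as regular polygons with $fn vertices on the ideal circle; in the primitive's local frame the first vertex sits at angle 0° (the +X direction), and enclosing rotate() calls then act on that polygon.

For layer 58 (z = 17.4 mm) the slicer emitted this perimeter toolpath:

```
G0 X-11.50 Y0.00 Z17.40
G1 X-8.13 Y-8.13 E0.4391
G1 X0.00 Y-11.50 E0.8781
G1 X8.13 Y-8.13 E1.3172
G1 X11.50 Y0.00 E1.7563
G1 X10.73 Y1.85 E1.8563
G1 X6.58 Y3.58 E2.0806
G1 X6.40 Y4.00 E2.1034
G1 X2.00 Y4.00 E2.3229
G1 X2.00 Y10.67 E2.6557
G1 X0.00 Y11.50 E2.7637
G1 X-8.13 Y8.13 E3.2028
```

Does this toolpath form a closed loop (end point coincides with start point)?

Start point (G0): (-11.50, 0.00). End point (last G1): the path does not return to the start — open.

no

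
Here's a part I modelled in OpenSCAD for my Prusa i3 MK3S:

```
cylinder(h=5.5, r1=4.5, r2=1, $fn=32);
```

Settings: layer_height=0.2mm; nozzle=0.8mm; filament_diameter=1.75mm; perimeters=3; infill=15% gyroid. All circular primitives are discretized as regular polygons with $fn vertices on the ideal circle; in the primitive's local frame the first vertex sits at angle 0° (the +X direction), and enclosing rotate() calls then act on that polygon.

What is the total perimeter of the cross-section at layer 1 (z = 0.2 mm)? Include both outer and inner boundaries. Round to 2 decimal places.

At z = 0.2 mm: the cone (r1=4.5→r2=1) has section circumradius 4.373 here — a regular 32-gon (perimeter = 2·32·4.373·sin(180°/32) = 27.43 mm). Overall, the cross-section is a single solid region. Total boundary length (outer) = 27.43 mm.

27.43 mm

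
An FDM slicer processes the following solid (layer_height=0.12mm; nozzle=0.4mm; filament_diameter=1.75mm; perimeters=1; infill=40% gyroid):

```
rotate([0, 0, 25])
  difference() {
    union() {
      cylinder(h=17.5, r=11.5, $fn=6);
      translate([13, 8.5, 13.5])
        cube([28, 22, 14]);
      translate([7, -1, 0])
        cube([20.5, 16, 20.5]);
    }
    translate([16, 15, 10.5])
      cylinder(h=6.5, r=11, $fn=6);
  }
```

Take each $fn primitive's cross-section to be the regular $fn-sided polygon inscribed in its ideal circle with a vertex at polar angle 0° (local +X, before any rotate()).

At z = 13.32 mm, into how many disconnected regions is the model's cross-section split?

1

At z = 13.32 mm: the r=11.5 cylinder contributes a regular 6-gon of circumradius 11.5; the cube at (13, 8.5) does not reach this height (z outside [13.5, 27.5]); the cube at (7, -1) is present — its section is the full 20.5×16 rectangle; Combining (union): the regions partially overlap (shared area 21.75 mm²), so overlapping operands fuse into one piece — 1 connected region; the r=11 cylinder at (16, 15) contributes a regular 6-gon of circumradius 11; Taking the first minus the rest: starting from the result so far, the r=11 cylinder at (16, 15) partially overlaps it — only the 153.72 mm² overlap (of its 314.37 mm²) is removed, clipping the outline — 1 connected region; (whole slice rotated 25° about Z — lengths, areas and connectivity unchanged). The result has 1 disconnected region.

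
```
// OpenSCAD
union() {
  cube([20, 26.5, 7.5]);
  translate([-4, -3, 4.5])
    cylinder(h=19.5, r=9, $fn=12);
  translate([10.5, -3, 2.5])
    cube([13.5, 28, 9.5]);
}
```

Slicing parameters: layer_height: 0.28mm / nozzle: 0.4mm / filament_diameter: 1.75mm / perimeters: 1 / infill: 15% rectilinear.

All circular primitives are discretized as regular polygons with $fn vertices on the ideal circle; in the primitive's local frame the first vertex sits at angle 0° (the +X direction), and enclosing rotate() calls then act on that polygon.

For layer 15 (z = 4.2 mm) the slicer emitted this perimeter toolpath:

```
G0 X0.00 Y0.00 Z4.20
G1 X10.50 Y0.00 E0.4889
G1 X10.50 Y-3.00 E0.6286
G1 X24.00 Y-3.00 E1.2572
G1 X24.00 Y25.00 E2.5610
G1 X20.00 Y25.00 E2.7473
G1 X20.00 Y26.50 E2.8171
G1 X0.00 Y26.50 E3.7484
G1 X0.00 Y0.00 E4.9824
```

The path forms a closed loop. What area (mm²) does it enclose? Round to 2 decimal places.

670.50 mm²

Apply the shoelace formula to the sequence of (X, Y) vertices; enclosed area = 670.50 mm².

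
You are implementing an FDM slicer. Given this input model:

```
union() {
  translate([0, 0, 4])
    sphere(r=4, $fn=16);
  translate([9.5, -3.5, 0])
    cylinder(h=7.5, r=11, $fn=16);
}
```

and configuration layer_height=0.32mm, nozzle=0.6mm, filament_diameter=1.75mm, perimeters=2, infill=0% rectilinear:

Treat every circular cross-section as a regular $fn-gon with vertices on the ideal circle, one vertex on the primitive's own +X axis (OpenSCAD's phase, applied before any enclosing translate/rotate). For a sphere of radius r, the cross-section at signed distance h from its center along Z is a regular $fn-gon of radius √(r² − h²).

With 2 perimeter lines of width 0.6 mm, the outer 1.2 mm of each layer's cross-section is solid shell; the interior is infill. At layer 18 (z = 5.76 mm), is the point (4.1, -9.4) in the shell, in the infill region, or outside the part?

infill

At z = 5.76 mm: the sphere: section is a regular 16-gon, circumradius = √(r²−h²) = √(4²−1.76²) = 3.592; the r=11 cylinder at (9.5, -3.5) gives a regular 16-gon of circumradius 11 (constant along its height); Merging all regions: the regions partially overlap (shared area 23.49 mm²), so overlapping operands fuse into one piece — 1 connected region. Overall, the cross-section is a single solid region. The nearest boundary edge runs (5.29, -13.66)→(1.72, -11.28); distance from the point to it = 2.88 mm. The point is inside the cross-section and 2.88 mm from the nearest boundary — more than the 1.2 mm shell width (2 × 0.6), so it's in the infill interior.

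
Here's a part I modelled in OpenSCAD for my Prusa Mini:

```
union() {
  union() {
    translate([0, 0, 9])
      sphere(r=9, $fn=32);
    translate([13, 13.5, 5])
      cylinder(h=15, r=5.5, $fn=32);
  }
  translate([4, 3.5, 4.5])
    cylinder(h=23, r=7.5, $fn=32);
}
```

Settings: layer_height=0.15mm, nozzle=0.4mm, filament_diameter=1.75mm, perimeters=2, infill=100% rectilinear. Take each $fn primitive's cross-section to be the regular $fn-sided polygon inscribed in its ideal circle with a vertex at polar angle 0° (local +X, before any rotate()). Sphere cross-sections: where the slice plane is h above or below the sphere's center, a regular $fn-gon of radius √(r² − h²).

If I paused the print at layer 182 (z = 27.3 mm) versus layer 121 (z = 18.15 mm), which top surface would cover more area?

layer 121 (z = 18.15 mm)

Layer 182 (z = 27.3): the sphere is absent (|z−center|=18.300 > r=9); the cylinder at (13, 13.5) is not intersected at this z (z outside [5, 20]); Taking the union: nothing is present at this height; the cylinder at (4, 3.5): section is a regular 32-gon, circumradius r=7.5 (area = (32/2)·7.500²·sin(360°/32) = 175.58 mm²); Merging all regions: only the r=7.5 cylinder at (4, 3.5) is present, so the union is just that shape — area = 175.58 mm². So its area = 175.58 mm². Layer 121 (z = 18.15): the sphere is not intersected at this z (|z−center|=9.150 > r=9); the cylinder at (13, 13.5): section is a regular 32-gon, circumradius r=5.5 (area = (32/2)·5.500²·sin(360°/32) = 94.42 mm²); Combining (union): only the r=5.5 cylinder at (13, 13.5) is present, so the union is just that shape — area = 94.42 mm²; the cylinder at (4, 3.5): section is a regular 32-gon, circumradius r=7.5 (area = (32/2)·7.500²·sin(360°/32) = 175.58 mm²); Combining (union): the 2 present regions are separate (no shared area or edge), so areas and boundary lengths simply add and each stays a separate island — area = 270.01 mm². So its area = 270.01 mm². Layer 121 is larger (270.01 vs 175.58 mm²).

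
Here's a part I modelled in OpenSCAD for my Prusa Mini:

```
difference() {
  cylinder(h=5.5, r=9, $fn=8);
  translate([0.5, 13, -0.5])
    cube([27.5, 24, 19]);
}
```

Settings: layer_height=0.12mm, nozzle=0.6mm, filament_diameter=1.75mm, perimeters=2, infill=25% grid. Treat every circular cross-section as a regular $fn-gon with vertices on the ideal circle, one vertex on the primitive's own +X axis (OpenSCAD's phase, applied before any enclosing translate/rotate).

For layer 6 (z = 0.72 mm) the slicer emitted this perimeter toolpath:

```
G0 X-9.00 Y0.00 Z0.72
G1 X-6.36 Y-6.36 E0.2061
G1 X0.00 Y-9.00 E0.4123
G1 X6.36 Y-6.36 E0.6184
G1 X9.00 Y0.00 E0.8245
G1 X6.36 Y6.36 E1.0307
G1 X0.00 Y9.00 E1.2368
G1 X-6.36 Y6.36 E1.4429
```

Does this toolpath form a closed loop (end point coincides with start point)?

no

Start point (G0): (-9.00, 0.00). End point (last G1): the path does not return to the start — open.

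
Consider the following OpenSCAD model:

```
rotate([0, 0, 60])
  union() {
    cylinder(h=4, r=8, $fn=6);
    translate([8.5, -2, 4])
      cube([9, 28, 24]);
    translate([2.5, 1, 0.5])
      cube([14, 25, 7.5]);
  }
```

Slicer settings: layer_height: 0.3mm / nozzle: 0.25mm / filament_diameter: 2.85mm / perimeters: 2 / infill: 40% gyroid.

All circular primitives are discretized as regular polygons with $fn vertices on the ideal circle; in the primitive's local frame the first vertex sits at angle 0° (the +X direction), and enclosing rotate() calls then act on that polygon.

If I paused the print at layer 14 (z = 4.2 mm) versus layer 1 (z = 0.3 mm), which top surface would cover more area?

Layer 14 (z = 4.2): the cylinder is not intersected at this z (z outside [0, 4]); the 9×28 cube at (8.5, -2) contributes its full rectangle (area 252.00 mm²); the 14×25 cube at (2.5, 1) contributes its full rectangle (area 350.00 mm²); Merging all regions: the regions partially overlap — summed areas 602.00 mm² minus the doubly-counted overlap 200.00 mm² gives 402.00 mm² — area = 402.00 mm²; (whole slice rotated 60° about Z — lengths, areas and connectivity unchanged). So its area = 402.00 mm². Layer 1 (z = 0.3): the r=8 cylinder gives a regular 6-gon of circumradius 8 (constant along its height) (area = (6/2)·8.000²·sin(360°/6) = 166.28 mm²); the cube at (8.5, -2) does not reach this height (z outside [4, 28]); the cube at (2.5, 1) is not intersected at this z (z outside [0.5, 8]); Combining (union): only the r=8 cylinder is present, so the union is just that shape — area = 166.28 mm²; (rotated 60° about Z; rotation is an isometry so areas/perimeters/island counts are preserved). So its area = 166.28 mm². Layer 14 is larger (402.00 vs 166.28 mm²).

layer 14 (z = 4.2 mm)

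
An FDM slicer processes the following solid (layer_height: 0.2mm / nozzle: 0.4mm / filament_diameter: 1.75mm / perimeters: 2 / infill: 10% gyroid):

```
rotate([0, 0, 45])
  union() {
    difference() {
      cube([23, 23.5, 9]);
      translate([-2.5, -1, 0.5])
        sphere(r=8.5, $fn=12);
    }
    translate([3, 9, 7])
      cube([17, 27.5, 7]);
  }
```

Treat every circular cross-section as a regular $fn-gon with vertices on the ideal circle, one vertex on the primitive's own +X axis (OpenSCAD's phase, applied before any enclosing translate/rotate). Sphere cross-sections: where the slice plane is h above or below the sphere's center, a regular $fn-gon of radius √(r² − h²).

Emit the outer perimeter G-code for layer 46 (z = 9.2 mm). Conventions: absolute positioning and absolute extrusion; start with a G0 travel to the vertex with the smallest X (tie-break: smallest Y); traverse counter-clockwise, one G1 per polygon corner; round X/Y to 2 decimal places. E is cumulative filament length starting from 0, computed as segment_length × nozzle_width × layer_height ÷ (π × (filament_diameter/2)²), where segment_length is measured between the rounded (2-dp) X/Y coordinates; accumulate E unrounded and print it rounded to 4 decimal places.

G0 X-23.69 Y27.93 Z9.20
G1 X-4.24 Y8.49 E0.9146
G1 X7.78 Y20.51 E1.4800
G1 X-11.67 Y39.95 E2.3947
G1 X-23.69 Y27.93 E2.9600

At z = 9.2 mm: the cube does not reach this height (z outside [0, 9]); the sphere at (-2.5, -1) is not intersected at this z (|z−center|=8.700 > r=8.5); After the difference (first − rest): the first operand is absent here, so nothing remains; the cube at (3, 9) (footprint 17×27.5) is included at this height; Combining (union): only the 17×27.5 cube at (3, 9) is present, so the union is just that shape — 1 connected region; (whole slice rotated 45° about Z — lengths, areas and connectivity unchanged). The outline is a single polygon with 4 vertices. Extrusion per mm of travel: 0.4 × 0.2 / (π × 0.875²) = 0.033260. Accumulating E over each segment gives final E = 2.9600.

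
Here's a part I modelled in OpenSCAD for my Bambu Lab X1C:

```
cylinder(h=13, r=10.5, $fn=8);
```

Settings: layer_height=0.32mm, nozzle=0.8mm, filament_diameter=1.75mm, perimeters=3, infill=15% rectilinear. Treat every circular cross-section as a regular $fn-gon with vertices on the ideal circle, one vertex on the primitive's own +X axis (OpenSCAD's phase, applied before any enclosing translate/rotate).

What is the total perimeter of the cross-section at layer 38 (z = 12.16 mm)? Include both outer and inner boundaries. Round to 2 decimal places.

At z = 12.16 mm: the r=10.5 cylinder contributes a regular 8-gon of circumradius 10.5 (perimeter = 2·8·10.500·sin(180°/8) = 64.29 mm). Overall, the cross-section is a single solid region. Total boundary length (outer) = 64.29 mm.

64.29 mm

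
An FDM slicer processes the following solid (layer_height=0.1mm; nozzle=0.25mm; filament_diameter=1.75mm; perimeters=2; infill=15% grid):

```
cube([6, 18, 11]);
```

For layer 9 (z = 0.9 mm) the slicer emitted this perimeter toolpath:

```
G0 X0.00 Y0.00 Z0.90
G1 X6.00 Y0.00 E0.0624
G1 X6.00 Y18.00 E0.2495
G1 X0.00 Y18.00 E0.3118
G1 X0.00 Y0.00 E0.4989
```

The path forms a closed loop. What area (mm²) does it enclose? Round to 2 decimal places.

Apply the shoelace formula to the sequence of (X, Y) vertices; enclosed area = 108.00 mm².

108.00 mm²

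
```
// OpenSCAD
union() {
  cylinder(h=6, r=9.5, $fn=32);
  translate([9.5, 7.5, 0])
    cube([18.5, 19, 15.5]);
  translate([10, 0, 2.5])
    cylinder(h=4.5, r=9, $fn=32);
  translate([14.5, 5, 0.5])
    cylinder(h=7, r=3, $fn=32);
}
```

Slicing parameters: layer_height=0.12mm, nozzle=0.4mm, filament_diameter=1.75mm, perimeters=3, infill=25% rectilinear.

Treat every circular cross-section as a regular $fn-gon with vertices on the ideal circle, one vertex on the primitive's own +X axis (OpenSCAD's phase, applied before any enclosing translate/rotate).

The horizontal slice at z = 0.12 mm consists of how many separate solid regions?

2

At z = 0.12 mm: the cylinder: section is a regular 32-gon, circumradius r=9.5; the 18.5×19 cube at (9.5, 7.5) contributes its full rectangle; the cylinder at (10, 0) is absent (z outside [2.5, 7]); the cylinder at (14.5, 5) does not reach this height (z outside [0.5, 7.5]); Merging all regions: the 2 present regions are separate (no shared area or edge), so areas and boundary lengths simply add and each stays a separate island — 2 connected regions. The result has 2 disconnected regions.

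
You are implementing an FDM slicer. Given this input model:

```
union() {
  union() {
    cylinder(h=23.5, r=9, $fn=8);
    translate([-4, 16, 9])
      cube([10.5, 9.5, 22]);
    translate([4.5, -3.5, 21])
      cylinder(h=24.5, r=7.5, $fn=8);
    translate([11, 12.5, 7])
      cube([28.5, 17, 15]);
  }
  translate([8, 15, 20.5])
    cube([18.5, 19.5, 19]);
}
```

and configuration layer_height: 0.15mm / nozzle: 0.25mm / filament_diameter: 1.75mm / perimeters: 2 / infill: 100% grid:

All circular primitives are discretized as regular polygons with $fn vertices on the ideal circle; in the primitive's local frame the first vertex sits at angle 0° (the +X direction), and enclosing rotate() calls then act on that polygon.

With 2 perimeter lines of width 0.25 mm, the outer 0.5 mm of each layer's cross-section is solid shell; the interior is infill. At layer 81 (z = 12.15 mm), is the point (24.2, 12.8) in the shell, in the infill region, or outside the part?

shell

At z = 12.15 mm: the r=9 cylinder contributes a regular 8-gon of circumradius 9; the cube at (-4, 16) is present — its section is the full 10.5×9.5 rectangle; the cylinder at (4.5, -3.5) does not reach this height (z outside [21, 45.5]); the cube at (11, 12.5) (footprint 28.5×17) is included at this height; Merging all regions: the 3 present regions are separate (no shared area or edge), so areas and boundary lengths simply add and each stays a separate island — 3 connected regions; the cube at (8, 15) is absent (z outside [20.5, 39.5]); Combining (union): only that combined region is present, so the union is just that shape — 3 connected regions. Overall, the cross-section has 3 separate islands. The nearest boundary edge runs (39.50, 12.50)→(11.00, 12.50); distance from the point to it = 0.30 mm. (Shell/infill is judged within the island containing the point — the largest one.) The point is inside the cross-section, 0.30 mm from the nearest boundary — within the 0.5 mm shell band (2 × 0.25).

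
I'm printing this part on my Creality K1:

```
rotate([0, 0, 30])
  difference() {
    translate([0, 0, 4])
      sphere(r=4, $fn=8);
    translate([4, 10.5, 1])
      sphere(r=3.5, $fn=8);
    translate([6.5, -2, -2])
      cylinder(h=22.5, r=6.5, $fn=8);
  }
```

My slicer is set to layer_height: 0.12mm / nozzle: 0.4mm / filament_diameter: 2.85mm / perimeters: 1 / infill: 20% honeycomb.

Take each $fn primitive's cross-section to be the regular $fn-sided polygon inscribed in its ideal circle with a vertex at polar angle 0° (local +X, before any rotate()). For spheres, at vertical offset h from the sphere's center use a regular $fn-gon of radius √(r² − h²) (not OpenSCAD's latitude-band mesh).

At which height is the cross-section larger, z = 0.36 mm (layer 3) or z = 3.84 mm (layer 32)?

Layer 3 (z = 0.36): the r=4 sphere slices to a regular 8-gon of circumradius 1.658 (√(r²−h²) with h=3.64 from center) (area = (8/2)·1.658²·sin(360°/8) = 7.78 mm²); the r=3.5 sphere at (4, 10.5) slices to a regular 8-gon of circumradius 3.441 (√(r²−h²) with h=0.64 from center) (area = (8/2)·3.441²·sin(360°/8) = 33.49 mm²); the r=6.5 cylinder at (6.5, -2) contributes a regular 8-gon of circumradius 6.5 (area = (8/2)·6.500²·sin(360°/8) = 119.50 mm²); Subtracting the remaining from the first: starting from the r=4 sphere (7.78 mm²), the r=3.5 sphere at (4, 10.5) misses the remaining region (no effect); the r=6.5 cylinder at (6.5, -2) partially overlaps it — only the 1.56 mm² overlap (of its 119.50 mm²) is removed, clipping the outline — area = 6.22 mm²; (rotated 30° about Z; rotation is an isometry so areas/perimeters/island counts are preserved). So its area = 6.22 mm². Layer 32 (z = 3.84): the sphere: section is a regular 8-gon, circumradius = √(r²−h²) = √(4²−0.16²) = 3.997 (area = (8/2)·3.997²·sin(360°/8) = 45.18 mm²); the sphere at (4, 10.5): section is a regular 8-gon, circumradius = √(r²−h²) = √(3.5²−2.84²) = 2.046 (area = (8/2)·2.046²·sin(360°/8) = 11.84 mm²); the r=6.5 cylinder at (6.5, -2) gives a regular 8-gon of circumradius 6.5 (constant along its height) (area = (8/2)·6.500²·sin(360°/8) = 119.50 mm²); Subtracting the remaining from the first: starting from the r=4 sphere (45.18 mm²), the r=3.5 sphere at (4, 10.5) misses the remaining region (no effect); the r=6.5 cylinder at (6.5, -2) partially overlaps it — only the 15.37 mm² overlap (of its 119.50 mm²) is removed, clipping the outline — area = 29.81 mm²; (rotated 30° about Z; rotation is an isometry so areas/perimeters/island counts are preserved). So its area = 29.81 mm². Layer 32 is larger (29.81 vs 6.22 mm²).

layer 32 (z = 3.84 mm)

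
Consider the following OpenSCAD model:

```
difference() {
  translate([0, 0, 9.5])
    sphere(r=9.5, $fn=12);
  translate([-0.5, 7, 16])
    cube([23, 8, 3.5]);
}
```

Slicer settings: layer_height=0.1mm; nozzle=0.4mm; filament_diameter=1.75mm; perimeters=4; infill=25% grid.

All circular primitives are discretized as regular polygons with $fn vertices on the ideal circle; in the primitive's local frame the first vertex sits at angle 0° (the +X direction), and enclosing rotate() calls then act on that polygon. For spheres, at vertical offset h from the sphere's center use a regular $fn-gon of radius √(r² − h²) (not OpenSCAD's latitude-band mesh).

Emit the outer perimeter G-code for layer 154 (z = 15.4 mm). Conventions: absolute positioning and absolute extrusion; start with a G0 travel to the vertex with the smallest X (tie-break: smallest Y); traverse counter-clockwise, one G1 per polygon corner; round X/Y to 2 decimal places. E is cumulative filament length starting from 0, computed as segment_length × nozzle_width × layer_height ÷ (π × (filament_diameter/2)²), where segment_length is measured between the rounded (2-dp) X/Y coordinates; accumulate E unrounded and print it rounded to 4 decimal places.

At z = 15.4 mm: the r=9.5 sphere contributes a regular 12-gon of circumradius √(9.5²−5.9²) = 7.446; the cube at (-0.5, 7) is absent (z outside [16, 19.5]); Taking the first minus the rest: none of the subtracted shapes is present at this height, so the r=9.5 sphere is unchanged — 1 connected region. The outline is a single polygon with 12 vertices. Extrusion per mm of travel: 0.4 × 0.1 / (π × 0.875²) = 0.016630. Accumulating E over each segment gives final E = 0.7693.

G0 X-7.45 Y0.00 Z15.40
G1 X-6.45 Y-3.72 E0.0641
G1 X-3.72 Y-6.45 E0.1283
G1 X0.00 Y-7.45 E0.1923
G1 X3.72 Y-6.45 E0.2564
G1 X6.45 Y-3.72 E0.3206
G1 X7.45 Y0.00 E0.3847
G1 X6.45 Y3.72 E0.4487
G1 X3.72 Y6.45 E0.5129
G1 X0.00 Y7.45 E0.5770
G1 X-3.72 Y6.45 E0.6410
G1 X-6.45 Y3.72 E0.7052
G1 X-7.45 Y0.00 E0.7693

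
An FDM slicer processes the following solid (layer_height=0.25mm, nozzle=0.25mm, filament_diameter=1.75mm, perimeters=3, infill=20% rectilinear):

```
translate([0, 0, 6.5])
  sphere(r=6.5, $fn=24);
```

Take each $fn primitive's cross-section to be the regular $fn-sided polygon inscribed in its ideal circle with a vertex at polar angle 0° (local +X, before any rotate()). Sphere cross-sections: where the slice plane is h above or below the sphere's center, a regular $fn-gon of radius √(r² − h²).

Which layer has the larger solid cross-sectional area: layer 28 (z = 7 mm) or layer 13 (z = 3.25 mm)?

Layer 28 (z = 7): the sphere: section is a regular 24-gon, circumradius = √(r²−h²) = √(6.5²−0.5²) = 6.481 (area = (24/2)·6.481²·sin(360°/24) = 130.44 mm²). So its area = 130.44 mm². Layer 13 (z = 3.25): the r=6.5 sphere slices to a regular 24-gon of circumradius 5.629 (√(r²−h²) with h=3.25 from center) (area = (24/2)·5.629²·sin(360°/24) = 98.42 mm²). So its area = 98.42 mm². Layer 28 is larger (130.44 vs 98.42 mm²).

layer 28 (z = 7 mm)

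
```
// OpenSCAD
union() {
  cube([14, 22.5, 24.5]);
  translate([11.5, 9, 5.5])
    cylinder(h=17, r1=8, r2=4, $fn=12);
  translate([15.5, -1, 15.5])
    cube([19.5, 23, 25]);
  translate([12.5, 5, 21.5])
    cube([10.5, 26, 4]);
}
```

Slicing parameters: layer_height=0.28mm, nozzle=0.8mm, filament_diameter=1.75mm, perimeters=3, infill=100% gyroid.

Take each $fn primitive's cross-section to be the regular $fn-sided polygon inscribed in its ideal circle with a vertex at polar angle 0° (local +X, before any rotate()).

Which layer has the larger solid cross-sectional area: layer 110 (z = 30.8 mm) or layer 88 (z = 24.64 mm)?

layer 88 (z = 24.64 mm)

Layer 110 (z = 30.8): the cube is not intersected at this z (z outside [0, 24.5]); the cone at (11.5, 9) does not reach this height (z outside [5.5, 22.5]); the cube at (15.5, -1) (footprint 19.5×23) is included at this height (area 448.50 mm²); the cube at (12.5, 5) is absent (z outside [21.5, 25.5]); Taking the union: only the 19.5×23 cube at (15.5, -1) is present, so the union is just that shape — area = 448.50 mm². So its area = 448.50 mm². Layer 88 (z = 24.64): the cube does not reach this height (z outside [0, 24.5]); the cone at (11.5, 9) is not intersected at this z (z outside [5.5, 22.5]); the cube at (15.5, -1) is present — its section is the full 19.5×23 rectangle (area 448.50 mm²); the 10.5×26 cube at (12.5, 5) contributes its full rectangle (area 273.00 mm²); Taking the union: the regions partially overlap — summed areas 721.50 mm² minus the doubly-counted overlap 127.50 mm² gives 594.00 mm² — area = 594.00 mm². So its area = 594.00 mm². Layer 88 is larger (594.00 vs 448.50 mm²).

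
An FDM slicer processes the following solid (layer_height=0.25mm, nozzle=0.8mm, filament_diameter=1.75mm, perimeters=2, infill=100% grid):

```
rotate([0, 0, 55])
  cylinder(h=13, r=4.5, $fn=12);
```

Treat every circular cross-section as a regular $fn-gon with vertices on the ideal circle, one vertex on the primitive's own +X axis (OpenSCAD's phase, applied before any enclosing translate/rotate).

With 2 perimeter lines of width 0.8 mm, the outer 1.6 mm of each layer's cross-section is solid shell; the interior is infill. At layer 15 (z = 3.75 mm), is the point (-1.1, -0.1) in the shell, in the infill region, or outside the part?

At z = 3.75 mm: the r=4.5 cylinder gives a regular 12-gon of circumradius 4.5 (constant along its height); (whole slice rotated 55° about Z — lengths, areas and connectivity unchanged). Overall, the cross-section is a single solid region. Undo the 55° rotation: the query point maps to (-0.713, 0.844) in the un-rotated model frame. The nearest boundary edge runs (-2.25, 3.90)→(-3.90, 2.25); distance from the point to it = 3.25 mm. The point is inside the cross-section and 3.25 mm from the nearest boundary — more than the 1.6 mm shell width (2 × 0.8), so it's in the infill interior.

infill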